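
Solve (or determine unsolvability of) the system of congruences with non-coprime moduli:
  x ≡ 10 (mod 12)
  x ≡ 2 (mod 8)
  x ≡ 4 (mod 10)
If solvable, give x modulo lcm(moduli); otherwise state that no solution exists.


Moduli 12, 8, 10 are not pairwise coprime, so CRT works modulo lcm(m_i) when all pairwise compatibility conditions hold.
Pairwise compatibility: gcd(m_i, m_j) must divide a_i - a_j for every pair.
Merge one congruence at a time:
  Start: x ≡ 10 (mod 12).
  Combine with x ≡ 2 (mod 8): gcd(12, 8) = 4; 2 - 10 = -8, which IS divisible by 4, so compatible.
    Write x = 10 + 12·t and substitute into x ≡ 2 (mod 8): 12·t ≡ 2 − 10 = -8 (mod 8).
    Divide the congruence (and modulus) by g = 4: 3·t ≡ -2 (mod 2).
    Reduce coefficients mod 2: 1·t ≡ 0 (mod 2).
    So t ≡ 0 (mod 2).
    Then x = 10 + 12·0 = 10, valid modulo lcm(12, 8) = 24: x ≡ 10 (mod 24).
  Combine with x ≡ 4 (mod 10): gcd(24, 10) = 2; 4 - 10 = -6, which IS divisible by 2, so compatible.
    Write x = 10 + 24·t and substitute into x ≡ 4 (mod 10): 24·t ≡ 4 − 10 = -6 (mod 10).
    Divide the congruence (and modulus) by g = 2: 12·t ≡ -3 (mod 5).
    Reduce coefficients mod 5: 2·t ≡ 2 (mod 5).
    The inverse of 2 mod 5 is 3 (since 2·3 = 6 = 1·5 + 1), so t ≡ 3·2 = 6 ≡ 1 (mod 5).
    Then x = 10 + 24·1 = 34, valid modulo lcm(24, 10) = 120: x ≡ 34 (mod 120).
Verify: 34 mod 12 = 10, 34 mod 8 = 2, 34 mod 10 = 4.

x ≡ 34 (mod 120).


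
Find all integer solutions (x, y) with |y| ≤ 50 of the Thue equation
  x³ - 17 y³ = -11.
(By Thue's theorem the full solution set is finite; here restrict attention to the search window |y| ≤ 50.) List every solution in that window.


The equation is x³ - 17y³ = -11. For fixed y, x³ = 17·y³ − 11, so a solution requires the RHS to be a perfect cube.
Strategy: iterate y from -50 to 50, compute RHS = 17·y³ − 11, and check whether it is a (positive or negative) perfect cube.
Check small values of y:
  y = 0: RHS = -11 is not a perfect cube.
  y = 1: RHS = 6 is not a perfect cube.
  y = -1: RHS = -28 is not a perfect cube.
  y = 2: RHS = 125 = (5)³ ⇒ x = 5 works.
  y = -2: RHS = -147 is not a perfect cube.
  y = 3: RHS = 448 is not a perfect cube.
  y = -3: RHS = -470 is not a perfect cube.
Continuing the search up to |y| = 50 finds no further solutions beyond those listed.
Collected solutions: (5, 2).

Solutions (with |y| ≤ 50): (5, 2).


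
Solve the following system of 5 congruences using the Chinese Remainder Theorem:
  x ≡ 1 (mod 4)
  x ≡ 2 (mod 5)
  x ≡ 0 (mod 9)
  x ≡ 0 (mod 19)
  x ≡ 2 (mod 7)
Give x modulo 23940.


Product of moduli M = 4 · 5 · 9 · 19 · 7 = 23940.
Merge one congruence at a time:
  Start: x ≡ 1 (mod 4).
  Combine with x ≡ 2 (mod 5); new modulus lcm = 20.
    Write x = 1 + 4·t and substitute into x ≡ 2 (mod 5): 4·t ≡ 2 − 1 = 1 (mod 5).
    The inverse of 4 mod 5 is 4 (since 4·4 = 16 = 3·5 + 1), so t ≡ 4·1 = 4 ≡ 4 (mod 5).
    Then x = 1 + 4·4 = 17, valid modulo lcm(4, 5) = 20: x ≡ 17 (mod 20).
  Combine with x ≡ 0 (mod 9); new modulus lcm = 180.
    Write x = 17 + 20·t and substitute into x ≡ 0 (mod 9): 20·t ≡ 0 − 17 = -17 (mod 9).
    Reduce coefficients mod 9: 2·t ≡ 1 (mod 9).
    The inverse of 2 mod 9 is 5 (since 2·5 = 10 = 1·9 + 1), so t ≡ 5·1 = 5 ≡ 5 (mod 9).
    Then x = 17 + 20·5 = 117, valid modulo lcm(20, 9) = 180: x ≡ 117 (mod 180).
  Combine with x ≡ 0 (mod 19); new modulus lcm = 3420.
    Write x = 117 + 180·t and substitute into x ≡ 0 (mod 19): 180·t ≡ 0 − 117 = -117 (mod 19).
    Reduce coefficients mod 19: 9·t ≡ 16 (mod 19).
    The inverse of 9 mod 19 is 17 (since 9·17 = 153 = 8·19 + 1), so t ≡ 17·16 = 272 ≡ 6 (mod 19).
    Then x = 117 + 180·6 = 1197, valid modulo lcm(180, 19) = 3420: x ≡ 1197 (mod 3420).
  Combine with x ≡ 2 (mod 7); new modulus lcm = 23940.
    Write x = 1197 + 3420·t and substitute into x ≡ 2 (mod 7): 3420·t ≡ 2 − 1197 = -1195 (mod 7).
    Reduce coefficients mod 7: 4·t ≡ 2 (mod 7).
    The inverse of 4 mod 7 is 2 (since 4·2 = 8 = 1·7 + 1), so t ≡ 2·2 = 4 ≡ 4 (mod 7).
    Then x = 1197 + 3420·4 = 14877, valid modulo lcm(3420, 7) = 23940: x ≡ 14877 (mod 23940).
Verify against each original: 14877 mod 4 = 1, 14877 mod 5 = 2, 14877 mod 9 = 0, 14877 mod 19 = 0, 14877 mod 7 = 2.

x ≡ 14877 (mod 23940).


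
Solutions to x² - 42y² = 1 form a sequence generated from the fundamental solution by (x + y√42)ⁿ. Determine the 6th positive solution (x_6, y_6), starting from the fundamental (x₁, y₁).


Step 1: Find the fundamental solution (x₁, y₁) of x² - 42y² = 1.
  Expand √42 as a continued fraction. a₀ = ⌊√42⌋ = 6; iterate m_{k+1} = d_k·a_k − m_k, d_{k+1} = (42 − m_{k+1}²)/d_k, a_{k+1} = ⌊(a₀ + m_{k+1})/d_{k+1}⌋ (starting m₀ = 0, d₀ = 1), with convergents p_k = a_k·p_{k-1} + p_{k-2}, q_k = a_k·q_{k-1} + q_{k-2} (p₋₁ = 1, q₋₁ = 0):
  k = 0: a₀ = 6; p₀/q₀ = 6/1; p₀² − 42·q₀² = 36 − 42 = -6.
  k = 1: m = 6, d = 6, a = ⌊(6 + 6)/6⌋ = 2; p/q = (2·6 + 1)/(2·1 + 0) = 13/2; p² − 42·q² = 169 − 168 = 1.
  The first convergent with p² − 42·q² = 1 gives the fundamental solution (x₁, y₁) = (13, 2).
Step 2: Apply the recurrence (x_{n+1}, y_{n+1}) = (x₁x_n + 42y₁y_n, x₁y_n + y₁x_n) repeatedly.
  From (x_1, y_1) = (13, 2): x_2 = 13·13 + 42·2·2 = 337; y_2 = 13·2 + 2·13 = 52.
  From (x_2, y_2) = (337, 52): x_3 = 13·337 + 42·2·52 = 8749; y_3 = 13·52 + 2·337 = 1350.
  From (x_3, y_3) = (8749, 1350): x_4 = 13·8749 + 42·2·1350 = 227137; y_4 = 13·1350 + 2·8749 = 35048.
  From (x_4, y_4) = (227137, 35048): x_5 = 13·227137 + 42·2·35048 = 5896813; y_5 = 13·35048 + 2·227137 = 909898.
  From (x_5, y_5) = (5896813, 909898): x_6 = 13·5896813 + 42·2·909898 = 153090001; y_6 = 13·909898 + 2·5896813 = 23622300.
Step 3: Verify x_6² - 42·y_6² = 23436548406180001 - 23436548406180000 = 1 (should be 1). ✓

(x_1, y_1) = (13, 2); (x_6, y_6) = (153090001, 23622300).


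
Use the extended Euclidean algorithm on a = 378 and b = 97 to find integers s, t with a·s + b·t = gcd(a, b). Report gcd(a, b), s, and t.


Euclidean algorithm on (378, 97) — divide until remainder is 0:
  378 = 3 · 97 + 87
  97 = 1 · 87 + 10
  87 = 8 · 10 + 7
  10 = 1 · 7 + 3
  7 = 2 · 3 + 1
  3 = 3 · 1 + 0
gcd(378, 97) = 1.
Track Bezout coefficients alongside the remainders: start with r₀ = 378 = a·1 + b·0 (s = 1, t = 0) and r₁ = 97 = a·0 + b·1 (s = 0, t = 1); each new remainder r_{k+1} = r_{k-1} − q_k·r_k inherits s_{k+1} = s_{k-1} − q_k·s_k, t_{k+1} = t_{k-1} − q_k·t_k, so r_k = a·s_k + b·t_k at every step:
  q = 3: r = 87, s = 1 − 3·0 = 1, t = 0 − 3·1 = -3  (check: 378·1 + 97·(-3) = 87)
  q = 1: r = 10, s = 0 − 1·1 = -1, t = 1 − 1·(-3) = 4  (check: 378·(-1) + 97·4 = 10)
  q = 8: r = 7, s = 1 − 8·(-1) = 9, t = -3 − 8·4 = -35  (check: 378·9 + 97·(-35) = 7)
  q = 1: r = 3, s = -1 − 1·9 = -10, t = 4 − 1·(-35) = 39  (check: 378·(-10) + 97·39 = 3)
  q = 2: r = 1, s = 9 − 2·(-10) = 29, t = -35 − 2·39 = -113  (check: 378·29 + 97·(-113) = 1)
The row with r = 1 (the gcd) gives the Bezout coefficients s = 29, t = -113.
Result: 378 · (29) + 97 · (-113) = 1.

gcd(378, 97) = 1; s = 29, t = -113 (check: 378·29 + 97·(-113) = 1).


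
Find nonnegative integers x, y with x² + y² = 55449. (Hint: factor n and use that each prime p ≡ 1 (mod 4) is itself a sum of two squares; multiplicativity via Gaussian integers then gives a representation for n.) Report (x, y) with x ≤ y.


Step 1: Factor n = 55449 = 3^2 · 61 · 101.
Step 2: Check the mod-4 condition on each prime factor: 3 ≡ 3 (mod 4), exponent 2 (must be even); 61 ≡ 1 (mod 4), exponent 1; 101 ≡ 1 (mod 4), exponent 1.
All primes ≡ 3 (mod 4) appear to even exponent (or don't appear), so by the two-squares theorem n IS expressible as a sum of two squares.
Step 3: Build a representation. Group n = k² · m with k = 3 and m = 61 · 101 = 6161 (a product of primes ≡ 1 (mod 4)); a representation of m scales to one of n via (k·x)² + (k·y)² = k²(x² + y²). Each prime p ≡ 1 (mod 4) is itself a sum of two squares; find a² by testing p − a² for a perfect square:
  61: 61 − 1² = 60, 61 − 2² = 57, 61 − 3² = 52, 61 − 4² = 45, 61 − 5² = 36 = 6² ⇒ 61 = 5² + 6².
  101: 101 − 1² = 100 = 10² ⇒ 101 = 1² + 10².
  Combine using the Brahmagupta–Fibonacci identity (a² + b²)(c² + d²) = (ac − bd)² + (ad + bc)² = (ac + bd)² + (ad − bc)²:
  61 · 101 = 6161: from (5² + 6²)(1² + 10²), take (5·1 − 6·10, 5·10 + 6·1) = (5 − 60, 50 + 6) = (-55, 56); dropping signs (only squares matter) gives (55, 56); check 55² + 56² = 3025 + 3136 = 6161 ✓.
  Scale by k = 3: (3·55, 3·56) = (165, 168).
Step 4: Order so x ≤ y and verify: 165² + 168² = 27225 + 28224 = 55449 = n. ✓

n = 55449 = 165² + 168² (one valid representation with x ≤ y).


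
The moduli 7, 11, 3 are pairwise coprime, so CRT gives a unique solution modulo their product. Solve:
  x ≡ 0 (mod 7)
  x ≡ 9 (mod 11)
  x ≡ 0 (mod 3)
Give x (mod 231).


Moduli 7, 11, 3 are pairwise coprime; by CRT there is a unique solution modulo M = 7 · 11 · 3 = 231.
Solve pairwise, accumulating the modulus:
  Start with x ≡ 0 (mod 7).
  Combine with x ≡ 9 (mod 11): since gcd(7, 11) = 1, we get a unique residue mod 77.
    Write x = 0 + 7·t and substitute into x ≡ 9 (mod 11): 7·t ≡ 9 − 0 = 9 (mod 11).
    The inverse of 7 mod 11 is 8 (since 7·8 = 56 = 5·11 + 1), so t ≡ 8·9 = 72 ≡ 6 (mod 11).
    Then x = 0 + 7·6 = 42, valid modulo lcm(7, 11) = 77: x ≡ 42 (mod 77).
  Combine with x ≡ 0 (mod 3): since gcd(77, 3) = 1, we get a unique residue mod 231.
    Write x = 42 + 77·t and substitute into x ≡ 0 (mod 3): 77·t ≡ 0 − 42 = -42 (mod 3).
    Reduce coefficients mod 3: 2·t ≡ 0 (mod 3).
    The inverse of 2 mod 3 is 2 (since 2·2 = 4 = 1·3 + 1), so t ≡ 2·0 = 0 ≡ 0 (mod 3).
    Then x = 42 + 77·0 = 42, valid modulo lcm(77, 3) = 231: x ≡ 42 (mod 231).
Verify: 42 mod 7 = 0 ✓, 42 mod 11 = 9 ✓, 42 mod 3 = 0 ✓.

x ≡ 42 (mod 231).


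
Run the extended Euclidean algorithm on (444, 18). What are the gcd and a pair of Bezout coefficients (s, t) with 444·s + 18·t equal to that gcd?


Euclidean algorithm on (444, 18) — divide until remainder is 0:
  444 = 24 · 18 + 12
  18 = 1 · 12 + 6
  12 = 2 · 6 + 0
gcd(444, 18) = 6.
Track Bezout coefficients alongside the remainders: start with r₀ = 444 = a·1 + b·0 (s = 1, t = 0) and r₁ = 18 = a·0 + b·1 (s = 0, t = 1); each new remainder r_{k+1} = r_{k-1} − q_k·r_k inherits s_{k+1} = s_{k-1} − q_k·s_k, t_{k+1} = t_{k-1} − q_k·t_k, so r_k = a·s_k + b·t_k at every step:
  q = 24: r = 12, s = 1 − 24·0 = 1, t = 0 − 24·1 = -24  (check: 444·1 + 18·(-24) = 12)
  q = 1: r = 6, s = 0 − 1·1 = -1, t = 1 − 1·(-24) = 25  (check: 444·(-1) + 18·25 = 6)
The row with r = 6 (the gcd) gives the Bezout coefficients s = -1, t = 25.
Result: 444 · (-1) + 18 · (25) = 6.

gcd(444, 18) = 6; s = -1, t = 25 (check: 444·(-1) + 18·25 = 6).


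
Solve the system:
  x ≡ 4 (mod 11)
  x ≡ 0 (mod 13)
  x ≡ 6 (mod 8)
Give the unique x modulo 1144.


Moduli 11, 13, 8 are pairwise coprime; by CRT there is a unique solution modulo M = 11 · 13 · 8 = 1144.
Solve pairwise, accumulating the modulus:
  Start with x ≡ 4 (mod 11).
  Combine with x ≡ 0 (mod 13): since gcd(11, 13) = 1, we get a unique residue mod 143.
    Write x = 4 + 11·t and substitute into x ≡ 0 (mod 13): 11·t ≡ 0 − 4 = -4 (mod 13).
    Reduce coefficients mod 13: 11·t ≡ 9 (mod 13).
    The inverse of 11 mod 13 is 6 (since 11·6 = 66 = 5·13 + 1), so t ≡ 6·9 = 54 ≡ 2 (mod 13).
    Then x = 4 + 11·2 = 26, valid modulo lcm(11, 13) = 143: x ≡ 26 (mod 143).
  Combine with x ≡ 6 (mod 8): since gcd(143, 8) = 1, we get a unique residue mod 1144.
    Write x = 26 + 143·t and substitute into x ≡ 6 (mod 8): 143·t ≡ 6 − 26 = -20 (mod 8).
    Reduce coefficients mod 8: 7·t ≡ 4 (mod 8).
    The inverse of 7 mod 8 is 7 (since 7·7 = 49 = 6·8 + 1), so t ≡ 7·4 = 28 ≡ 4 (mod 8).
    Then x = 26 + 143·4 = 598, valid modulo lcm(143, 8) = 1144: x ≡ 598 (mod 1144).
Verify: 598 mod 11 = 4 ✓, 598 mod 13 = 0 ✓, 598 mod 8 = 6 ✓.

x ≡ 598 (mod 1144).


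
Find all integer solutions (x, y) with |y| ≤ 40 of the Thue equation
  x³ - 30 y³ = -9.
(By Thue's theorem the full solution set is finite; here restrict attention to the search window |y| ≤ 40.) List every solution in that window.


The equation is x³ - 30y³ = -9. For fixed y, x³ = 30·y³ − 9, so a solution requires the RHS to be a perfect cube.
Strategy: iterate y from -40 to 40, compute RHS = 30·y³ − 9, and check whether it is a (positive or negative) perfect cube.
Check small values of y:
  y = 0: RHS = -9 is not a perfect cube.
  y = 1: RHS = 21 is not a perfect cube.
  y = -1: RHS = -39 is not a perfect cube.
  y = 2: RHS = 231 is not a perfect cube.
  y = -2: RHS = -249 is not a perfect cube.
  y = 3: RHS = 801 is not a perfect cube.
  y = -3: RHS = -819 is not a perfect cube.
Continuing the search up to |y| = 40 finds no solutions either.
No (x, y) in the scanned range satisfies the equation.

No integer solutions with |y| ≤ 40.


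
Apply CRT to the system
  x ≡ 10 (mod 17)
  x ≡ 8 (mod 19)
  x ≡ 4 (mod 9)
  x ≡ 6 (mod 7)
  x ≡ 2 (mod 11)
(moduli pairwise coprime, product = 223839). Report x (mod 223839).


Product of moduli M = 17 · 19 · 9 · 7 · 11 = 223839.
Merge one congruence at a time:
  Start: x ≡ 10 (mod 17).
  Combine with x ≡ 8 (mod 19); new modulus lcm = 323.
    Write x = 10 + 17·t and substitute into x ≡ 8 (mod 19): 17·t ≡ 8 − 10 = -2 (mod 19).
    Reduce coefficients mod 19: 17·t ≡ 17 (mod 19).
    The inverse of 17 mod 19 is 9 (since 17·9 = 153 = 8·19 + 1), so t ≡ 9·17 = 153 ≡ 1 (mod 19).
    Then x = 10 + 17·1 = 27, valid modulo lcm(17, 19) = 323: x ≡ 27 (mod 323).
  Combine with x ≡ 4 (mod 9); new modulus lcm = 2907.
    Write x = 27 + 323·t and substitute into x ≡ 4 (mod 9): 323·t ≡ 4 − 27 = -23 (mod 9).
    Reduce coefficients mod 9: 8·t ≡ 4 (mod 9).
    The inverse of 8 mod 9 is 8 (since 8·8 = 64 = 7·9 + 1), so t ≡ 8·4 = 32 ≡ 5 (mod 9).
    Then x = 27 + 323·5 = 1642, valid modulo lcm(323, 9) = 2907: x ≡ 1642 (mod 2907).
  Combine with x ≡ 6 (mod 7); new modulus lcm = 20349.
    Write x = 1642 + 2907·t and substitute into x ≡ 6 (mod 7): 2907·t ≡ 6 − 1642 = -1636 (mod 7).
    Reduce coefficients mod 7: 2·t ≡ 2 (mod 7).
    The inverse of 2 mod 7 is 4 (since 2·4 = 8 = 1·7 + 1), so t ≡ 4·2 = 8 ≡ 1 (mod 7).
    Then x = 1642 + 2907·1 = 4549, valid modulo lcm(2907, 7) = 20349: x ≡ 4549 (mod 20349).
  Combine with x ≡ 2 (mod 11); new modulus lcm = 223839.
    Write x = 4549 + 20349·t and substitute into x ≡ 2 (mod 11): 20349·t ≡ 2 − 4549 = -4547 (mod 11).
    Reduce coefficients mod 11: 10·t ≡ 7 (mod 11).
    The inverse of 10 mod 11 is 10 (since 10·10 = 100 = 9·11 + 1), so t ≡ 10·7 = 70 ≡ 4 (mod 11).
    Then x = 4549 + 20349·4 = 85945, valid modulo lcm(20349, 11) = 223839: x ≡ 85945 (mod 223839).
Verify against each original: 85945 mod 17 = 10, 85945 mod 19 = 8, 85945 mod 9 = 4, 85945 mod 7 = 6, 85945 mod 11 = 2.

x ≡ 85945 (mod 223839).


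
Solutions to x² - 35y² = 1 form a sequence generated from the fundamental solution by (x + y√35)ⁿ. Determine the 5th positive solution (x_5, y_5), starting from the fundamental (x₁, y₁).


Step 1: Find the fundamental solution (x₁, y₁) of x² - 35y² = 1.
  Expand √35 as a continued fraction. a₀ = ⌊√35⌋ = 5; iterate m_{k+1} = d_k·a_k − m_k, d_{k+1} = (35 − m_{k+1}²)/d_k, a_{k+1} = ⌊(a₀ + m_{k+1})/d_{k+1}⌋ (starting m₀ = 0, d₀ = 1), with convergents p_k = a_k·p_{k-1} + p_{k-2}, q_k = a_k·q_{k-1} + q_{k-2} (p₋₁ = 1, q₋₁ = 0):
  k = 0: a₀ = 5; p₀/q₀ = 5/1; p₀² − 35·q₀² = 25 − 35 = -10.
  k = 1: m = 5, d = 10, a = ⌊(5 + 5)/10⌋ = 1; p/q = (1·5 + 1)/(1·1 + 0) = 6/1; p² − 35·q² = 36 − 35 = 1.
  The first convergent with p² − 35·q² = 1 gives the fundamental solution (x₁, y₁) = (6, 1).
Step 2: Apply the recurrence (x_{n+1}, y_{n+1}) = (x₁x_n + 35y₁y_n, x₁y_n + y₁x_n) repeatedly.
  From (x_1, y_1) = (6, 1): x_2 = 6·6 + 35·1·1 = 71; y_2 = 6·1 + 1·6 = 12.
  From (x_2, y_2) = (71, 12): x_3 = 6·71 + 35·1·12 = 846; y_3 = 6·12 + 1·71 = 143.
  From (x_3, y_3) = (846, 143): x_4 = 6·846 + 35·1·143 = 10081; y_4 = 6·143 + 1·846 = 1704.
  From (x_4, y_4) = (10081, 1704): x_5 = 6·10081 + 35·1·1704 = 120126; y_5 = 6·1704 + 1·10081 = 20305.
Step 3: Verify x_5² - 35·y_5² = 14430255876 - 14430255875 = 1 (should be 1). ✓

(x_1, y_1) = (6, 1); (x_5, y_5) = (120126, 20305).


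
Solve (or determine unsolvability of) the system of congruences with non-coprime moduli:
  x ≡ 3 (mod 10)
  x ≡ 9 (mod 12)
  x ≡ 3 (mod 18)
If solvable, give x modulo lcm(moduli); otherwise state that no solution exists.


Moduli 10, 12, 18 are not pairwise coprime, so CRT works modulo lcm(m_i) when all pairwise compatibility conditions hold.
Pairwise compatibility: gcd(m_i, m_j) must divide a_i - a_j for every pair.
Merge one congruence at a time:
  Start: x ≡ 3 (mod 10).
  Combine with x ≡ 9 (mod 12): gcd(10, 12) = 2; 9 - 3 = 6, which IS divisible by 2, so compatible.
    Write x = 3 + 10·t and substitute into x ≡ 9 (mod 12): 10·t ≡ 9 − 3 = 6 (mod 12).
    Divide the congruence (and modulus) by g = 2: 5·t ≡ 3 (mod 6).
    The inverse of 5 mod 6 is 5 (since 5·5 = 25 = 4·6 + 1), so t ≡ 5·3 = 15 ≡ 3 (mod 6).
    Then x = 3 + 10·3 = 33, valid modulo lcm(10, 12) = 60: x ≡ 33 (mod 60).
  Combine with x ≡ 3 (mod 18): gcd(60, 18) = 6; 3 - 33 = -30, which IS divisible by 6, so compatible.
    Write x = 33 + 60·t and substitute into x ≡ 3 (mod 18): 60·t ≡ 3 − 33 = -30 (mod 18).
    Divide the congruence (and modulus) by g = 6: 10·t ≡ -5 (mod 3).
    Reduce coefficients mod 3: 1·t ≡ 1 (mod 3).
    So t ≡ 1 (mod 3).
    Then x = 33 + 60·1 = 93, valid modulo lcm(60, 18) = 180: x ≡ 93 (mod 180).
Verify: 93 mod 10 = 3, 93 mod 12 = 9, 93 mod 18 = 3.

x ≡ 93 (mod 180).


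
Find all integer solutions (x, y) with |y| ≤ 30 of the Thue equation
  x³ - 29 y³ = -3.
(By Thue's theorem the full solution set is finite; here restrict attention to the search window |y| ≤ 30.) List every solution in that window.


The equation is x³ - 29y³ = -3. For fixed y, x³ = 29·y³ − 3, so a solution requires the RHS to be a perfect cube.
Strategy: iterate y from -30 to 30, compute RHS = 29·y³ − 3, and check whether it is a (positive or negative) perfect cube.
Check small values of y:
  y = 0: RHS = -3 is not a perfect cube.
  y = 1: RHS = 26 is not a perfect cube.
  y = -1: RHS = -32 is not a perfect cube.
  y = 2: RHS = 229 is not a perfect cube.
  y = -2: RHS = -235 is not a perfect cube.
  y = 3: RHS = 780 is not a perfect cube.
  y = -3: RHS = -786 is not a perfect cube.
Continuing the search up to |y| = 30 finds no solutions either.
No (x, y) in the scanned range satisfies the equation.

No integer solutions with |y| ≤ 30.


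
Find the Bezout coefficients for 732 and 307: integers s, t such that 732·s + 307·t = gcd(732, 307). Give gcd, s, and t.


Euclidean algorithm on (732, 307) — divide until remainder is 0:
  732 = 2 · 307 + 118
  307 = 2 · 118 + 71
  118 = 1 · 71 + 47
  71 = 1 · 47 + 24
  47 = 1 · 24 + 23
  24 = 1 · 23 + 1
  23 = 23 · 1 + 0
gcd(732, 307) = 1.
Track Bezout coefficients alongside the remainders: start with r₀ = 732 = a·1 + b·0 (s = 1, t = 0) and r₁ = 307 = a·0 + b·1 (s = 0, t = 1); each new remainder r_{k+1} = r_{k-1} − q_k·r_k inherits s_{k+1} = s_{k-1} − q_k·s_k, t_{k+1} = t_{k-1} − q_k·t_k, so r_k = a·s_k + b·t_k at every step:
  q = 2: r = 118, s = 1 − 2·0 = 1, t = 0 − 2·1 = -2  (check: 732·1 + 307·(-2) = 118)
  q = 2: r = 71, s = 0 − 2·1 = -2, t = 1 − 2·(-2) = 5  (check: 732·(-2) + 307·5 = 71)
  q = 1: r = 47, s = 1 − 1·(-2) = 3, t = -2 − 1·5 = -7  (check: 732·3 + 307·(-7) = 47)
  q = 1: r = 24, s = -2 − 1·3 = -5, t = 5 − 1·(-7) = 12  (check: 732·(-5) + 307·12 = 24)
  q = 1: r = 23, s = 3 − 1·(-5) = 8, t = -7 − 1·12 = -19  (check: 732·8 + 307·(-19) = 23)
  q = 1: r = 1, s = -5 − 1·8 = -13, t = 12 − 1·(-19) = 31  (check: 732·(-13) + 307·31 = 1)
The row with r = 1 (the gcd) gives the Bezout coefficients s = -13, t = 31.
Result: 732 · (-13) + 307 · (31) = 1.

gcd(732, 307) = 1; s = -13, t = 31 (check: 732·(-13) + 307·31 = 1).


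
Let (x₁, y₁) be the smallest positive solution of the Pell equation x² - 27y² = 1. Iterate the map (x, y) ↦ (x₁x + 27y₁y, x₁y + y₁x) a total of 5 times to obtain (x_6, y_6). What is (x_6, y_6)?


Step 1: Find the fundamental solution (x₁, y₁) of x² - 27y² = 1.
  Expand √27 as a continued fraction. a₀ = ⌊√27⌋ = 5; iterate m_{k+1} = d_k·a_k − m_k, d_{k+1} = (27 − m_{k+1}²)/d_k, a_{k+1} = ⌊(a₀ + m_{k+1})/d_{k+1}⌋ (starting m₀ = 0, d₀ = 1), with convergents p_k = a_k·p_{k-1} + p_{k-2}, q_k = a_k·q_{k-1} + q_{k-2} (p₋₁ = 1, q₋₁ = 0):
  k = 0: a₀ = 5; p₀/q₀ = 5/1; p₀² − 27·q₀² = 25 − 27 = -2.
  k = 1: m = 5, d = 2, a = ⌊(5 + 5)/2⌋ = 5; p/q = (5·5 + 1)/(5·1 + 0) = 26/5; p² − 27·q² = 676 − 675 = 1.
  The first convergent with p² − 27·q² = 1 gives the fundamental solution (x₁, y₁) = (26, 5).
Step 2: Apply the recurrence (x_{n+1}, y_{n+1}) = (x₁x_n + 27y₁y_n, x₁y_n + y₁x_n) repeatedly.
  From (x_1, y_1) = (26, 5): x_2 = 26·26 + 27·5·5 = 1351; y_2 = 26·5 + 5·26 = 260.
  From (x_2, y_2) = (1351, 260): x_3 = 26·1351 + 27·5·260 = 70226; y_3 = 26·260 + 5·1351 = 13515.
  From (x_3, y_3) = (70226, 13515): x_4 = 26·70226 + 27·5·13515 = 3650401; y_4 = 26·13515 + 5·70226 = 702520.
  From (x_4, y_4) = (3650401, 702520): x_5 = 26·3650401 + 27·5·702520 = 189750626; y_5 = 26·702520 + 5·3650401 = 36517525.
  From (x_5, y_5) = (189750626, 36517525): x_6 = 26·189750626 + 27·5·36517525 = 9863382151; y_6 = 26·36517525 + 5·189750626 = 1898208780.
Step 3: Verify x_6² - 27·y_6² = 97286307456665386801 - 97286307456665386800 = 1 (should be 1). ✓

(x_1, y_1) = (26, 5); (x_6, y_6) = (9863382151, 1898208780).


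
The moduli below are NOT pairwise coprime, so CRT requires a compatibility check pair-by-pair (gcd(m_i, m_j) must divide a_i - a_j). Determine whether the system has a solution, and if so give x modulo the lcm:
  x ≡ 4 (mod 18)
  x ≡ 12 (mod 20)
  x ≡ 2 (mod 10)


Moduli 18, 20, 10 are not pairwise coprime, so CRT works modulo lcm(m_i) when all pairwise compatibility conditions hold.
Pairwise compatibility: gcd(m_i, m_j) must divide a_i - a_j for every pair.
Merge one congruence at a time:
  Start: x ≡ 4 (mod 18).
  Combine with x ≡ 12 (mod 20): gcd(18, 20) = 2; 12 - 4 = 8, which IS divisible by 2, so compatible.
    Write x = 4 + 18·t and substitute into x ≡ 12 (mod 20): 18·t ≡ 12 − 4 = 8 (mod 20).
    Divide the congruence (and modulus) by g = 2: 9·t ≡ 4 (mod 10).
    The inverse of 9 mod 10 is 9 (since 9·9 = 81 = 8·10 + 1), so t ≡ 9·4 = 36 ≡ 6 (mod 10).
    Then x = 4 + 18·6 = 112, valid modulo lcm(18, 20) = 180: x ≡ 112 (mod 180).
  Combine with x ≡ 2 (mod 10): gcd(180, 10) = 10; 2 - 112 = -110, which IS divisible by 10, so compatible.
    Write x = 112 + 180·t and substitute into x ≡ 2 (mod 10): 180·t ≡ 2 − 112 = -110 (mod 10).
    Divide the congruence (and modulus) by g = 10: 18·t ≡ -11 (mod 1).
    Modulo 1 every t works; take t = 0.
    Then x = 112 + 180·0 = 112, valid modulo lcm(180, 10) = 180: x ≡ 112 (mod 180).
Verify: 112 mod 18 = 4, 112 mod 20 = 12, 112 mod 10 = 2.

x ≡ 112 (mod 180).


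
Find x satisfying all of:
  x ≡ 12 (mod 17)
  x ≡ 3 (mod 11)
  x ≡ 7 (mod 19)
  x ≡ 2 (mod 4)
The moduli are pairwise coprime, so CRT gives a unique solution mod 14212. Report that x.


Product of moduli M = 17 · 11 · 19 · 4 = 14212.
Merge one congruence at a time:
  Start: x ≡ 12 (mod 17).
  Combine with x ≡ 3 (mod 11); new modulus lcm = 187.
    Write x = 12 + 17·t and substitute into x ≡ 3 (mod 11): 17·t ≡ 3 − 12 = -9 (mod 11).
    Reduce coefficients mod 11: 6·t ≡ 2 (mod 11).
    The inverse of 6 mod 11 is 2 (since 6·2 = 12 = 1·11 + 1), so t ≡ 2·2 = 4 ≡ 4 (mod 11).
    Then x = 12 + 17·4 = 80, valid modulo lcm(17, 11) = 187: x ≡ 80 (mod 187).
  Combine with x ≡ 7 (mod 19); new modulus lcm = 3553.
    Write x = 80 + 187·t and substitute into x ≡ 7 (mod 19): 187·t ≡ 7 − 80 = -73 (mod 19).
    Reduce coefficients mod 19: 16·t ≡ 3 (mod 19).
    The inverse of 16 mod 19 is 6 (since 16·6 = 96 = 5·19 + 1), so t ≡ 6·3 = 18 ≡ 18 (mod 19).
    Then x = 80 + 187·18 = 3446, valid modulo lcm(187, 19) = 3553: x ≡ 3446 (mod 3553).
  Combine with x ≡ 2 (mod 4); new modulus lcm = 14212.
    Write x = 3446 + 3553·t and substitute into x ≡ 2 (mod 4): 3553·t ≡ 2 − 3446 = -3444 (mod 4).
    Reduce coefficients mod 4: 1·t ≡ 0 (mod 4).
    So t ≡ 0 (mod 4).
    Then x = 3446 + 3553·0 = 3446, valid modulo lcm(3553, 4) = 14212: x ≡ 3446 (mod 14212).
Verify against each original: 3446 mod 17 = 12, 3446 mod 11 = 3, 3446 mod 19 = 7, 3446 mod 4 = 2.

x ≡ 3446 (mod 14212).


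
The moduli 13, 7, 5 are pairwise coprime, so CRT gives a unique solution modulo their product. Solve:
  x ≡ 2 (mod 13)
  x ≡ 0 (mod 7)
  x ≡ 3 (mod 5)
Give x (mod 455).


Moduli 13, 7, 5 are pairwise coprime; by CRT there is a unique solution modulo M = 13 · 7 · 5 = 455.
Solve pairwise, accumulating the modulus:
  Start with x ≡ 2 (mod 13).
  Combine with x ≡ 0 (mod 7): since gcd(13, 7) = 1, we get a unique residue mod 91.
    Write x = 2 + 13·t and substitute into x ≡ 0 (mod 7): 13·t ≡ 0 − 2 = -2 (mod 7).
    Reduce coefficients mod 7: 6·t ≡ 5 (mod 7).
    The inverse of 6 mod 7 is 6 (since 6·6 = 36 = 5·7 + 1), so t ≡ 6·5 = 30 ≡ 2 (mod 7).
    Then x = 2 + 13·2 = 28, valid modulo lcm(13, 7) = 91: x ≡ 28 (mod 91).
  Combine with x ≡ 3 (mod 5): since gcd(91, 5) = 1, we get a unique residue mod 455.
    Write x = 28 + 91·t and substitute into x ≡ 3 (mod 5): 91·t ≡ 3 − 28 = -25 (mod 5).
    Reduce coefficients mod 5: 1·t ≡ 0 (mod 5).
    So t ≡ 0 (mod 5).
    Then x = 28 + 91·0 = 28, valid modulo lcm(91, 5) = 455: x ≡ 28 (mod 455).
Verify: 28 mod 13 = 2 ✓, 28 mod 7 = 0 ✓, 28 mod 5 = 3 ✓.

x ≡ 28 (mod 455).


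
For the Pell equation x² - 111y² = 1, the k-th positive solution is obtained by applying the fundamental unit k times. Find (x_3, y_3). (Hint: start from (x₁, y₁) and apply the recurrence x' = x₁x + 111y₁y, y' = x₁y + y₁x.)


Step 1: Find the fundamental solution (x₁, y₁) of x² - 111y² = 1.
  Expand √111 as a continued fraction. a₀ = ⌊√111⌋ = 10; iterate m_{k+1} = d_k·a_k − m_k, d_{k+1} = (111 − m_{k+1}²)/d_k, a_{k+1} = ⌊(a₀ + m_{k+1})/d_{k+1}⌋ (starting m₀ = 0, d₀ = 1), with convergents p_k = a_k·p_{k-1} + p_{k-2}, q_k = a_k·q_{k-1} + q_{k-2} (p₋₁ = 1, q₋₁ = 0):
  k = 0: a₀ = 10; p₀/q₀ = 10/1; p₀² − 111·q₀² = 100 − 111 = -11.
  k = 1: m = 10, d = 11, a = ⌊(10 + 10)/11⌋ = 1; p/q = (1·10 + 1)/(1·1 + 0) = 11/1; p² − 111·q² = 121 − 111 = 10.
  k = 2: m = 1, d = 10, a = ⌊(10 + 1)/10⌋ = 1; p/q = (1·11 + 10)/(1·1 + 1) = 21/2; p² − 111·q² = 441 − 444 = -3.
  k = 3: m = 9, d = 3, a = ⌊(10 + 9)/3⌋ = 6; p/q = (6·21 + 11)/(6·2 + 1) = 137/13; p² − 111·q² = 18769 − 18759 = 10.
  k = 4: m = 9, d = 10, a = ⌊(10 + 9)/10⌋ = 1; p/q = (1·137 + 21)/(1·13 + 2) = 158/15; p² − 111·q² = 24964 − 24975 = -11.
  k = 5: m = 1, d = 11, a = ⌊(10 + 1)/11⌋ = 1; p/q = (1·158 + 137)/(1·15 + 13) = 295/28; p² − 111·q² = 87025 − 87024 = 1.
  The first convergent with p² − 111·q² = 1 gives the fundamental solution (x₁, y₁) = (295, 28).
Step 2: Apply the recurrence (x_{n+1}, y_{n+1}) = (x₁x_n + 111y₁y_n, x₁y_n + y₁x_n) repeatedly.
  From (x_1, y_1) = (295, 28): x_2 = 295·295 + 111·28·28 = 174049; y_2 = 295·28 + 28·295 = 16520.
  From (x_2, y_2) = (174049, 16520): x_3 = 295·174049 + 111·28·16520 = 102688615; y_3 = 295·16520 + 28·174049 = 9746772.
Step 3: Verify x_3² - 111·y_3² = 10544951650618225 - 10544951650618224 = 1 (should be 1). ✓

(x_1, y_1) = (295, 28); (x_3, y_3) = (102688615, 9746772).


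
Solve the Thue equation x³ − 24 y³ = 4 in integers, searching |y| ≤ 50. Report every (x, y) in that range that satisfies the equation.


The equation is x³ - 24y³ = 4. For fixed y, x³ = 24·y³ + 4, so a solution requires the RHS to be a perfect cube.
Strategy: iterate y from -50 to 50, compute RHS = 24·y³ + 4, and check whether it is a (positive or negative) perfect cube.
Check small values of y:
  y = 0: RHS = 4 is not a perfect cube.
  y = 1: RHS = 28 is not a perfect cube.
  y = -1: RHS = -20 is not a perfect cube.
  y = 2: RHS = 196 is not a perfect cube.
  y = -2: RHS = -188 is not a perfect cube.
  y = 3: RHS = 652 is not a perfect cube.
  y = -3: RHS = -644 is not a perfect cube.
Continuing the search up to |y| = 50 finds no solutions either.
No (x, y) in the scanned range satisfies the equation.

No integer solutions with |y| ≤ 50.


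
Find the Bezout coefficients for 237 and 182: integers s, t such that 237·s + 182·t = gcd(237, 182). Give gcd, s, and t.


Euclidean algorithm on (237, 182) — divide until remainder is 0:
  237 = 1 · 182 + 55
  182 = 3 · 55 + 17
  55 = 3 · 17 + 4
  17 = 4 · 4 + 1
  4 = 4 · 1 + 0
gcd(237, 182) = 1.
Track Bezout coefficients alongside the remainders: start with r₀ = 237 = a·1 + b·0 (s = 1, t = 0) and r₁ = 182 = a·0 + b·1 (s = 0, t = 1); each new remainder r_{k+1} = r_{k-1} − q_k·r_k inherits s_{k+1} = s_{k-1} − q_k·s_k, t_{k+1} = t_{k-1} − q_k·t_k, so r_k = a·s_k + b·t_k at every step:
  q = 1: r = 55, s = 1 − 1·0 = 1, t = 0 − 1·1 = -1  (check: 237·1 + 182·(-1) = 55)
  q = 3: r = 17, s = 0 − 3·1 = -3, t = 1 − 3·(-1) = 4  (check: 237·(-3) + 182·4 = 17)
  q = 3: r = 4, s = 1 − 3·(-3) = 10, t = -1 − 3·4 = -13  (check: 237·10 + 182·(-13) = 4)
  q = 4: r = 1, s = -3 − 4·10 = -43, t = 4 − 4·(-13) = 56  (check: 237·(-43) + 182·56 = 1)
The row with r = 1 (the gcd) gives the Bezout coefficients s = -43, t = 56.
Result: 237 · (-43) + 182 · (56) = 1.

gcd(237, 182) = 1; s = -43, t = 56 (check: 237·(-43) + 182·56 = 1).


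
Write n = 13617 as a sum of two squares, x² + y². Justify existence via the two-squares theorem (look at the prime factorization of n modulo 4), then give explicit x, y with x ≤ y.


Step 1: Factor n = 13617 = 3^2 · 17 · 89.
Step 2: Check the mod-4 condition on each prime factor: 3 ≡ 3 (mod 4), exponent 2 (must be even); 17 ≡ 1 (mod 4), exponent 1; 89 ≡ 1 (mod 4), exponent 1.
All primes ≡ 3 (mod 4) appear to even exponent (or don't appear), so by the two-squares theorem n IS expressible as a sum of two squares.
Step 3: Build a representation. Group n = k² · m with k = 3 and m = 17 · 89 = 1513 (a product of primes ≡ 1 (mod 4)); a representation of m scales to one of n via (k·x)² + (k·y)² = k²(x² + y²). Each prime p ≡ 1 (mod 4) is itself a sum of two squares; find a² by testing p − a² for a perfect square:
  17: 17 − 1² = 16 = 4² ⇒ 17 = 1² + 4².
  89: 89 − 1² = 88, 89 − 2² = 85, 89 − 3² = 80, 89 − 4² = 73, 89 − 5² = 64 = 8² ⇒ 89 = 5² + 8².
  Combine using the Brahmagupta–Fibonacci identity (a² + b²)(c² + d²) = (ac − bd)² + (ad + bc)² = (ac + bd)² + (ad − bc)²:
  17 · 89 = 1513: from (1² + 4²)(5² + 8²), take (1·5 − 4·8, 1·8 + 4·5) = (5 − 32, 8 + 20) = (-27, 28); dropping signs (only squares matter) gives (27, 28); check 27² + 28² = 729 + 784 = 1513 ✓.
  Scale by k = 3: (3·27, 3·28) = (81, 84).
Step 4: Order so x ≤ y and verify: 81² + 84² = 6561 + 7056 = 13617 = n. ✓

n = 13617 = 81² + 84² (one valid representation with x ≤ y).


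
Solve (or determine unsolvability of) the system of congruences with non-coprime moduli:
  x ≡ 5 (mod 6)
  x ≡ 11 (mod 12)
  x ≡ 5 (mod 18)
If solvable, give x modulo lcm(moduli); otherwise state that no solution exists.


Moduli 6, 12, 18 are not pairwise coprime, so CRT works modulo lcm(m_i) when all pairwise compatibility conditions hold.
Pairwise compatibility: gcd(m_i, m_j) must divide a_i - a_j for every pair.
Merge one congruence at a time:
  Start: x ≡ 5 (mod 6).
  Combine with x ≡ 11 (mod 12): gcd(6, 12) = 6; 11 - 5 = 6, which IS divisible by 6, so compatible.
    Write x = 5 + 6·t and substitute into x ≡ 11 (mod 12): 6·t ≡ 11 − 5 = 6 (mod 12).
    Divide the congruence (and modulus) by g = 6: 1·t ≡ 1 (mod 2).
    So t ≡ 1 (mod 2).
    Then x = 5 + 6·1 = 11, valid modulo lcm(6, 12) = 12: x ≡ 11 (mod 12).
  Combine with x ≡ 5 (mod 18): gcd(12, 18) = 6; 5 - 11 = -6, which IS divisible by 6, so compatible.
    Write x = 11 + 12·t and substitute into x ≡ 5 (mod 18): 12·t ≡ 5 − 11 = -6 (mod 18).
    Divide the congruence (and modulus) by g = 6: 2·t ≡ -1 (mod 3).
    Reduce coefficients mod 3: 2·t ≡ 2 (mod 3).
    The inverse of 2 mod 3 is 2 (since 2·2 = 4 = 1·3 + 1), so t ≡ 2·2 = 4 ≡ 1 (mod 3).
    Then x = 11 + 12·1 = 23, valid modulo lcm(12, 18) = 36: x ≡ 23 (mod 36).
Verify: 23 mod 6 = 5, 23 mod 12 = 11, 23 mod 18 = 5.

x ≡ 23 (mod 36).


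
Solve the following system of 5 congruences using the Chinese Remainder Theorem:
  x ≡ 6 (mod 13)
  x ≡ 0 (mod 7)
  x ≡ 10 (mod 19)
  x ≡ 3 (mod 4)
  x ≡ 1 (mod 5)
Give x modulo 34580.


Product of moduli M = 13 · 7 · 19 · 4 · 5 = 34580.
Merge one congruence at a time:
  Start: x ≡ 6 (mod 13).
  Combine with x ≡ 0 (mod 7); new modulus lcm = 91.
    Write x = 6 + 13·t and substitute into x ≡ 0 (mod 7): 13·t ≡ 0 − 6 = -6 (mod 7).
    Reduce coefficients mod 7: 6·t ≡ 1 (mod 7).
    The inverse of 6 mod 7 is 6 (since 6·6 = 36 = 5·7 + 1), so t ≡ 6·1 = 6 ≡ 6 (mod 7).
    Then x = 6 + 13·6 = 84, valid modulo lcm(13, 7) = 91: x ≡ 84 (mod 91).
  Combine with x ≡ 10 (mod 19); new modulus lcm = 1729.
    Write x = 84 + 91·t and substitute into x ≡ 10 (mod 19): 91·t ≡ 10 − 84 = -74 (mod 19).
    Reduce coefficients mod 19: 15·t ≡ 2 (mod 19).
    The inverse of 15 mod 19 is 14 (since 15·14 = 210 = 11·19 + 1), so t ≡ 14·2 = 28 ≡ 9 (mod 19).
    Then x = 84 + 91·9 = 903, valid modulo lcm(91, 19) = 1729: x ≡ 903 (mod 1729).
  Combine with x ≡ 3 (mod 4); new modulus lcm = 6916.
    Write x = 903 + 1729·t and substitute into x ≡ 3 (mod 4): 1729·t ≡ 3 − 903 = -900 (mod 4).
    Reduce coefficients mod 4: 1·t ≡ 0 (mod 4).
    So t ≡ 0 (mod 4).
    Then x = 903 + 1729·0 = 903, valid modulo lcm(1729, 4) = 6916: x ≡ 903 (mod 6916).
  Combine with x ≡ 1 (mod 5); new modulus lcm = 34580.
    Write x = 903 + 6916·t and substitute into x ≡ 1 (mod 5): 6916·t ≡ 1 − 903 = -902 (mod 5).
    Reduce coefficients mod 5: 1·t ≡ 3 (mod 5).
    So t ≡ 3 (mod 5).
    Then x = 903 + 6916·3 = 21651, valid modulo lcm(6916, 5) = 34580: x ≡ 21651 (mod 34580).
Verify against each original: 21651 mod 13 = 6, 21651 mod 7 = 0, 21651 mod 19 = 10, 21651 mod 4 = 3, 21651 mod 5 = 1.

x ≡ 21651 (mod 34580).


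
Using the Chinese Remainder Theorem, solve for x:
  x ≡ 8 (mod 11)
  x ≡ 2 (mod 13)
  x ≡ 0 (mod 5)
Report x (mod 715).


Moduli 11, 13, 5 are pairwise coprime; by CRT there is a unique solution modulo M = 11 · 13 · 5 = 715.
Solve pairwise, accumulating the modulus:
  Start with x ≡ 8 (mod 11).
  Combine with x ≡ 2 (mod 13): since gcd(11, 13) = 1, we get a unique residue mod 143.
    Write x = 8 + 11·t and substitute into x ≡ 2 (mod 13): 11·t ≡ 2 − 8 = -6 (mod 13).
    Reduce coefficients mod 13: 11·t ≡ 7 (mod 13).
    The inverse of 11 mod 13 is 6 (since 11·6 = 66 = 5·13 + 1), so t ≡ 6·7 = 42 ≡ 3 (mod 13).
    Then x = 8 + 11·3 = 41, valid modulo lcm(11, 13) = 143: x ≡ 41 (mod 143).
  Combine with x ≡ 0 (mod 5): since gcd(143, 5) = 1, we get a unique residue mod 715.
    Write x = 41 + 143·t and substitute into x ≡ 0 (mod 5): 143·t ≡ 0 − 41 = -41 (mod 5).
    Reduce coefficients mod 5: 3·t ≡ 4 (mod 5).
    The inverse of 3 mod 5 is 2 (since 3·2 = 6 = 1·5 + 1), so t ≡ 2·4 = 8 ≡ 3 (mod 5).
    Then x = 41 + 143·3 = 470, valid modulo lcm(143, 5) = 715: x ≡ 470 (mod 715).
Verify: 470 mod 11 = 8 ✓, 470 mod 13 = 2 ✓, 470 mod 5 = 0 ✓.

x ≡ 470 (mod 715).


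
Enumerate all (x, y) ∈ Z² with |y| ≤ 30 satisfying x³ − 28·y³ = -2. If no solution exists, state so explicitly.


The equation is x³ - 28y³ = -2. For fixed y, x³ = 28·y³ − 2, so a solution requires the RHS to be a perfect cube.
Strategy: iterate y from -30 to 30, compute RHS = 28·y³ − 2, and check whether it is a (positive or negative) perfect cube.
Check small values of y:
  y = 0: RHS = -2 is not a perfect cube.
  y = 1: RHS = 26 is not a perfect cube.
  y = -1: RHS = -30 is not a perfect cube.
  y = 2: RHS = 222 is not a perfect cube.
  y = -2: RHS = -226 is not a perfect cube.
  y = 3: RHS = 754 is not a perfect cube.
  y = -3: RHS = -758 is not a perfect cube.
Continuing the search up to |y| = 30 finds no solutions either.
No (x, y) in the scanned range satisfies the equation.

No integer solutions with |y| ≤ 30.


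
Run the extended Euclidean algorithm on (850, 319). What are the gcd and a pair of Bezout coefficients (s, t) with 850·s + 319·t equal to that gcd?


Euclidean algorithm on (850, 319) — divide until remainder is 0:
  850 = 2 · 319 + 212
  319 = 1 · 212 + 107
  212 = 1 · 107 + 105
  107 = 1 · 105 + 2
  105 = 52 · 2 + 1
  2 = 2 · 1 + 0
gcd(850, 319) = 1.
Track Bezout coefficients alongside the remainders: start with r₀ = 850 = a·1 + b·0 (s = 1, t = 0) and r₁ = 319 = a·0 + b·1 (s = 0, t = 1); each new remainder r_{k+1} = r_{k-1} − q_k·r_k inherits s_{k+1} = s_{k-1} − q_k·s_k, t_{k+1} = t_{k-1} − q_k·t_k, so r_k = a·s_k + b·t_k at every step:
  q = 2: r = 212, s = 1 − 2·0 = 1, t = 0 − 2·1 = -2  (check: 850·1 + 319·(-2) = 212)
  q = 1: r = 107, s = 0 − 1·1 = -1, t = 1 − 1·(-2) = 3  (check: 850·(-1) + 319·3 = 107)
  q = 1: r = 105, s = 1 − 1·(-1) = 2, t = -2 − 1·3 = -5  (check: 850·2 + 319·(-5) = 105)
  q = 1: r = 2, s = -1 − 1·2 = -3, t = 3 − 1·(-5) = 8  (check: 850·(-3) + 319·8 = 2)
  q = 52: r = 1, s = 2 − 52·(-3) = 158, t = -5 − 52·8 = -421  (check: 850·158 + 319·(-421) = 1)
The row with r = 1 (the gcd) gives the Bezout coefficients s = 158, t = -421.
Result: 850 · (158) + 319 · (-421) = 1.

gcd(850, 319) = 1; s = 158, t = -421 (check: 850·158 + 319·(-421) = 1).


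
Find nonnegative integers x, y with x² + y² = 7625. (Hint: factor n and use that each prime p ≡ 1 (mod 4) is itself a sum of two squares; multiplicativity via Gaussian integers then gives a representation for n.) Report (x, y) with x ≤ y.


Step 1: Factor n = 7625 = 5^3 · 61.
Step 2: Check the mod-4 condition on each prime factor: 5 ≡ 1 (mod 4), exponent 3; 61 ≡ 1 (mod 4), exponent 1.
All primes ≡ 3 (mod 4) appear to even exponent (or don't appear), so by the two-squares theorem n IS expressible as a sum of two squares.
Step 3: Build a representation. Group n = k² · m with k = 5 and m = 5 · 61 = 305 (a product of primes ≡ 1 (mod 4)); a representation of m scales to one of n via (k·x)² + (k·y)² = k²(x² + y²). Each prime p ≡ 1 (mod 4) is itself a sum of two squares; find a² by testing p − a² for a perfect square:
  5: 5 − 1² = 4 = 2² ⇒ 5 = 1² + 2².
  61: 61 − 1² = 60, 61 − 2² = 57, 61 − 3² = 52, 61 − 4² = 45, 61 − 5² = 36 = 6² ⇒ 61 = 5² + 6².
  Combine using the Brahmagupta–Fibonacci identity (a² + b²)(c² + d²) = (ac − bd)² + (ad + bc)² = (ac + bd)² + (ad − bc)²:
  5 · 61 = 305: from (1² + 2²)(5² + 6²), take (1·5 − 2·6, 1·6 + 2·5) = (5 − 12, 6 + 10) = (-7, 16); dropping signs (only squares matter) gives (7, 16); check 7² + 16² = 49 + 256 = 305 ✓.
  Scale by k = 5: (5·7, 5·16) = (35, 80).
Step 4: Order so x ≤ y and verify: 35² + 80² = 1225 + 6400 = 7625 = n. ✓

n = 7625 = 35² + 80² (one valid representation with x ≤ y).
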